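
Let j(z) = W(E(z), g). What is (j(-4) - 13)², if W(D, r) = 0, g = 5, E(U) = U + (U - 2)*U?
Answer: 169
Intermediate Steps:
E(U) = U + U*(-2 + U) (E(U) = U + (-2 + U)*U = U + U*(-2 + U))
j(z) = 0
(j(-4) - 13)² = (0 - 13)² = (-13)² = 169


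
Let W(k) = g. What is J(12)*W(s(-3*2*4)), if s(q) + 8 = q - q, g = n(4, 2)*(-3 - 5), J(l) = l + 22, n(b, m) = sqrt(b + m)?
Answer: -272*sqrt(6) ≈ -666.26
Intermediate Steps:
J(l) = 22 + l
g = -8*sqrt(6) (g = sqrt(4 + 2)*(-3 - 5) = sqrt(6)*(-8) = -8*sqrt(6) ≈ -19.596)
s(q) = -8 (s(q) = -8 + (q - q) = -8 + 0 = -8)
W(k) = -8*sqrt(6)
J(12)*W(s(-3*2*4)) = (22 + 12)*(-8*sqrt(6)) = 34*(-8*sqrt(6)) = -272*sqrt(6)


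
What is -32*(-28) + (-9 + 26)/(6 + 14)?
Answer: 17937/20 ≈ 896.85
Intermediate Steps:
-32*(-28) + (-9 + 26)/(6 + 14) = 896 + 17/20 = 17937/20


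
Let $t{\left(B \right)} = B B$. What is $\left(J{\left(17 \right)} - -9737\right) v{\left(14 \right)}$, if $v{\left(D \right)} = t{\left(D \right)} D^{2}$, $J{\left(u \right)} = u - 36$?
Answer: $373326688$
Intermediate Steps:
$t{\left(B \right)} = B^{2}$
$J{\left(u \right)} = -36 + u$
$v{\left(D \right)} = D^{4}$ ($v{\left(D \right)} = D^{2} D^{2} = D^{4}$)
$\left(J{\left(17 \right)} - -9737\right) v{\left(14 \right)} = \left(\left(-36 + 17\right) - -9737\right) 14^{4} = \left(-19 + 9737\right) 38416 = 9718 \cdot 38416 = 373326688$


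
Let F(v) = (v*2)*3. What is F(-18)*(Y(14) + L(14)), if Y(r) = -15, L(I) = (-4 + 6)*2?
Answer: 1188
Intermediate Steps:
L(I) = 4 (L(I) = 2*2 = 4)
F(v) = 6*v (F(v) = (2*v)*3 = 6*v)
F(-18)*(Y(14) + L(14)) = (6*(-18))*(-15 + 4) = -108*(-11) = 1188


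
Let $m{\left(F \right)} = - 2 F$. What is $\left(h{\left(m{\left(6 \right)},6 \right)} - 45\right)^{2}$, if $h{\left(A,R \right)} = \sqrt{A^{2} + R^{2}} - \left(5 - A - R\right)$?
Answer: $3316 - 672 \sqrt{5} \approx 1813.4$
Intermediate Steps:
$h{\left(A,R \right)} = -5 + A + R + \sqrt{A^{2} + R^{2}}$ ($h{\left(A,R \right)} = \sqrt{A^{2} + R^{2}} + \left(-5 + A + R\right) = -5 + A + R + \sqrt{A^{2} + R^{2}}$)
$\left(h{\left(m{\left(6 \right)},6 \right)} - 45\right)^{2} = \left(\left(-5 - 12 + 6 + \sqrt{\left(\left(-2\right) 6\right)^{2} + 6^{2}}\right) - 45\right)^{2} = \left(\left(-5 - 12 + 6 + \sqrt{\left(-12\right)^{2} + 36}\right) - 45\right)^{2} = \left(\left(-5 - 12 + 6 + \sqrt{144 + 36}\right) - 45\right)^{2} = \left(\left(-5 - 12 + 6 + \sqrt{180}\right) - 45\right)^{2} = \left(\left(-5 - 12 + 6 + 6 \sqrt{5}\right) - 45\right)^{2} = \left(\left(-11 + 6 \sqrt{5}\right) - 45\right)^{2} = \left(-56 + 6 \sqrt{5}\right)^{2}$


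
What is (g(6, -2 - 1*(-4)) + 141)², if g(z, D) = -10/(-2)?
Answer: 21316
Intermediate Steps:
g(z, D) = 5 (g(z, D) = -10*(-½) = 5)
(g(6, -2 - 1*(-4)) + 141)² = (5 + 141)² = 146² = 21316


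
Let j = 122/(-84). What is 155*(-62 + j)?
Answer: -413075/42 ≈ -9835.1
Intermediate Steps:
j = -61/42 (j = 122*(-1/84) = -61/42 ≈ -1.4524)
155*(-62 + j) = 155*(-62 - 61/42) = 155*(-2665/42) = -413075/42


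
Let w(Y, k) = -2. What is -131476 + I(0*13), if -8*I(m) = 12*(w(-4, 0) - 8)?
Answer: -131461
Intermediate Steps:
I(m) = 15 (I(m) = -3*(-2 - 8)/2 = -3*(-10)/2 = -1/8*(-120) = 15)
-131476 + I(0*13) = -131476 + 15 = -131461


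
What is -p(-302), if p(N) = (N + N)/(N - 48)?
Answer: -302/175 ≈ -1.7257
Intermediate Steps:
p(N) = 2*N/(-48 + N) (p(N) = (2*N)/(-48 + N) = 2*N/(-48 + N))
-p(-302) = -2*(-302)/(-48 - 302) = -2*(-302)/(-350) = -2*(-302)*(-1)/350 = -1*302/175 = -302/175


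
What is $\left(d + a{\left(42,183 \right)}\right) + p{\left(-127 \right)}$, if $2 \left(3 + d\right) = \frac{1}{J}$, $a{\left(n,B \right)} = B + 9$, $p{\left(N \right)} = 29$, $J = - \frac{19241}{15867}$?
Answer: $\frac{8373209}{38482} \approx 217.59$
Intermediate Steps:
$J = - \frac{19241}{15867}$ ($J = \left(-19241\right) \frac{1}{15867} = - \frac{19241}{15867} \approx -1.2126$)
$a{\left(n,B \right)} = 9 + B$
$d = - \frac{131313}{38482}$ ($d = -3 + \frac{1}{2 \left(- \frac{19241}{15867}\right)} = -3 + \frac{1}{2} \left(- \frac{15867}{19241}\right) = -3 - \frac{15867}{38482} = - \frac{131313}{38482} \approx -3.4123$)
$\left(d + a{\left(42,183 \right)}\right) + p{\left(-127 \right)} = \left(- \frac{131313}{38482} + \left(9 + 183\right)\right) + 29 = \left(- \frac{131313}{38482} + 192\right) + 29 = \frac{7257231}{38482} + 29 = \frac{8373209}{38482}$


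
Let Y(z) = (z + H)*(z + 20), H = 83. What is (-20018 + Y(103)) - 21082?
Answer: -18222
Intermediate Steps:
Y(z) = (20 + z)*(83 + z) (Y(z) = (z + 83)*(z + 20) = (83 + z)*(20 + z) = (20 + z)*(83 + z))
(-20018 + Y(103)) - 21082 = (-20018 + (1660 + 103² + 103*103)) - 21082 = (-20018 + (1660 + 10609 + 10609)) - 21082 = (-20018 + 22878) - 21082 = 2860 - 21082 = -18222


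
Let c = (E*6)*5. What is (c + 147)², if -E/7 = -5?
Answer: 1432809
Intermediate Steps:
E = 35 (E = -7*(-5) = 35)
c = 1050 (c = (35*6)*5 = 210*5 = 1050)
(c + 147)² = (1050 + 147)² = 1197² = 1432809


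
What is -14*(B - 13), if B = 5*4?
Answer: -98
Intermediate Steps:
B = 20
-14*(B - 13) = -14*(20 - 13) = -14*7 = -98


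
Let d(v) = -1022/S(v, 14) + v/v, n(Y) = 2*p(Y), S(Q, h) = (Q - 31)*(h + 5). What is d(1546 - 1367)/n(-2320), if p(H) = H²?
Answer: 179/3027061760 ≈ 5.9133e-8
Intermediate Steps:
S(Q, h) = (-31 + Q)*(5 + h)
n(Y) = 2*Y²
d(v) = 1 - 1022/(-589 + 19*v) (d(v) = -1022/(-155 - 31*14 + 5*v + v*14) + v/v = -1022/(-155 - 434 + 5*v + 14*v) + 1 = -1022/(-589 + 19*v) + 1 = 1 - 1022/(-589 + 19*v))
d(1546 - 1367)/n(-2320) = ((-1611/19 + (1546 - 1367))/(-31 + (1546 - 1367)))/((2*(-2320)²)) = ((-1611/19 + 179)/(-31 + 179))/((2*5382400)) = ((1790/19)/148)/10764800 = ((1/148)*(1790/19))*(1/10764800) = (895/1406)*(1/10764800) = 179/3027061760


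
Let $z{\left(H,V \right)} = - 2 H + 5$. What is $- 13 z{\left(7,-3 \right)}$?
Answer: $117$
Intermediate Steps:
$z{\left(H,V \right)} = 5 - 2 H$
$- 13 z{\left(7,-3 \right)} = - 13 \left(5 - 14\right) = \left(-13\right) \left(-9\right) = 117$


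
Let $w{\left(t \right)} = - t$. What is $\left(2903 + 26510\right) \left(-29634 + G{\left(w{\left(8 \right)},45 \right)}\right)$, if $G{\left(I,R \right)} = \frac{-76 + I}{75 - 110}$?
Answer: $- \frac{4357771254}{5} \approx -8.7155 \cdot 10^{8}$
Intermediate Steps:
$G{\left(I,R \right)} = \frac{76}{35} - \frac{I}{35}$ ($G{\left(I,R \right)} = \frac{-76 + I}{-35} = \left(-76 + I\right) \left(- \frac{1}{35}\right) = \frac{76}{35} - \frac{I}{35}$)
$\left(2903 + 26510\right) \left(-29634 + G{\left(w{\left(8 \right)},45 \right)}\right) = \left(2903 + 26510\right) \left(-29634 + \left(\frac{76}{35} - \frac{\left(-1\right) 8}{35}\right)\right) = 29413 \left(-29634 + \left(\frac{76}{35} - - \frac{8}{35}\right)\right) = 29413 \left(-29634 + \left(\frac{76}{35} + \frac{8}{35}\right)\right) = 29413 \left(-29634 + \frac{12}{5}\right) = 29413 \left(- \frac{148158}{5}\right) = - \frac{4357771254}{5}$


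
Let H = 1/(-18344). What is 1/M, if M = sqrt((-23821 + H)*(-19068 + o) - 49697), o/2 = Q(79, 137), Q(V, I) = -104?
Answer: sqrt(9656016555032938)/2105542205633 ≈ 4.6670e-5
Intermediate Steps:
H = -1/18344 ≈ -5.4514e-5
o = -208 (o = 2*(-104) = -208)
M = sqrt(9656016555032938)/4586 (M = sqrt((-23821 - 1/18344)*(-19068 - 208) - 49697) = sqrt(-436972425/18344*(-19276) - 49697) = sqrt(2105770116075/4586 - 49697) = sqrt(2105542205633/4586) = sqrt(9656016555032938)/4586 ≈ 21427.)
1/M = 1/(sqrt(9656016555032938)/4586) = sqrt(9656016555032938)/2105542205633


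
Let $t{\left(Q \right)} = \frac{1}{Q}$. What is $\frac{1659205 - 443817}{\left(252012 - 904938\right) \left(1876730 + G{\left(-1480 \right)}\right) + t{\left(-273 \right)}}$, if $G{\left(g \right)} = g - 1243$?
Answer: $- \frac{331800924}{334039495193587} \approx -9.933 \cdot 10^{-7}$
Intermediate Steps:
$G{\left(g \right)} = -1243 + g$
$\frac{1659205 - 443817}{\left(252012 - 904938\right) \left(1876730 + G{\left(-1480 \right)}\right) + t{\left(-273 \right)}} = \frac{1659205 - 443817}{\left(252012 - 904938\right) \left(1876730 - 2723\right) + \frac{1}{-273}} = \frac{1215388}{- 652926 \left(1876730 - 2723\right) - \frac{1}{273}} = \frac{1215388}{\left(-652926\right) 1874007 - \frac{1}{273}} = \frac{1215388}{-1223587894482 - \frac{1}{273}} = \frac{1215388}{- \frac{334039495193587}{273}} = 1215388 \left(- \frac{273}{334039495193587}\right) = - \frac{331800924}{334039495193587}$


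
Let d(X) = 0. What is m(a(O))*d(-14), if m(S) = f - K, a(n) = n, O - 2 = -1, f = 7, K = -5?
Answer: 0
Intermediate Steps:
O = 1 (O = 2 - 1 = 1)
m(S) = 12 (m(S) = 7 - 1*(-5) = 7 + 5 = 12)
m(a(O))*d(-14) = 12*0 = 0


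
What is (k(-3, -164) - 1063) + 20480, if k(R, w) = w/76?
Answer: 368882/19 ≈ 19415.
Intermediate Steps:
k(R, w) = w/76 (k(R, w) = w*(1/76) = w/76)
(k(-3, -164) - 1063) + 20480 = ((1/76)*(-164) - 1063) + 20480 = (-41/19 - 1063) + 20480 = -20238/19 + 20480 = 368882/19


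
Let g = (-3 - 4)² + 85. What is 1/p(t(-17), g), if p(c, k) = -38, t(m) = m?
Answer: -1/38 ≈ -0.026316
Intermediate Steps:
g = 134 (g = (-7)² + 85 = 49 + 85 = 134)
1/p(t(-17), g) = 1/(-38) = -1/38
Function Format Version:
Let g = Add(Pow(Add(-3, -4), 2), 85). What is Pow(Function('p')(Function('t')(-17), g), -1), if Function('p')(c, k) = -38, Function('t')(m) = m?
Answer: Rational(-1, 38) ≈ -0.026316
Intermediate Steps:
g = 134 (g = Add(Pow(-7, 2), 85) = Add(49, 85) = 134)
Pow(Function('p')(Function('t')(-17), g), -1) = Pow(-38, -1) = Rational(-1, 38)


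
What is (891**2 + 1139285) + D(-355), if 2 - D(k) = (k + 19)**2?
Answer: 1820272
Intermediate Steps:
D(k) = 2 - (19 + k)**2 (D(k) = 2 - (k + 19)**2 = 2 - (19 + k)**2)
(891**2 + 1139285) + D(-355) = (891**2 + 1139285) + (2 - (19 - 355)**2) = (793881 + 1139285) + (2 - 1*(-336)**2) = 1933166 + (2 - 1*112896) = 1933166 + (2 - 112896) = 1933166 - 112894 = 1820272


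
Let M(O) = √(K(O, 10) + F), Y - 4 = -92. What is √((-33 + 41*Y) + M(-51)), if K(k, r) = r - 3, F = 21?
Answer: √(-3641 + 2*√7) ≈ 60.297*I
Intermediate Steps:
Y = -88 (Y = 4 - 92 = -88)
K(k, r) = -3 + r
M(O) = 2*√7 (M(O) = √((-3 + 10) + 21) = √(7 + 21) = √28 = 2*√7)
√((-33 + 41*Y) + M(-51)) = √((-33 + 41*(-88)) + 2*√7) = √((-33 - 3608) + 2*√7) = √(-3641 + 2*√7)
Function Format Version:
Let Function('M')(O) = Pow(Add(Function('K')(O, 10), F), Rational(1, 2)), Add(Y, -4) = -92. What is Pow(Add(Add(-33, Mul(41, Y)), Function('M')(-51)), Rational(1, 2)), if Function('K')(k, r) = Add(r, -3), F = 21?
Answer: Pow(Add(-3641, Mul(2, Pow(7, Rational(1, 2)))), Rational(1, 2)) ≈ Mul(60.297, I)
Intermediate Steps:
Y = -88 (Y = Add(4, -92) = -88)
Function('K')(k, r) = Add(-3, r)
Function('M')(O) = Mul(2, Pow(7, Rational(1, 2))) (Function('M')(O) = Pow(Add(Add(-3, 10), 21), Rational(1, 2)) = Pow(Add(7, 21), Rational(1, 2)) = Pow(28, Rational(1, 2)) = Mul(2, Pow(7, Rational(1, 2))))
Pow(Add(Add(-33, Mul(41, Y)), Function('M')(-51)), Rational(1, 2)) = Pow(Add(Add(-33, Mul(41, -88)), Mul(2, Pow(7, Rational(1, 2)))), Rational(1, 2)) = Pow(Add(Add(-33, -3608), Mul(2, Pow(7, Rational(1, 2)))), Rational(1, 2)) = Pow(Add(-3641, Mul(2, Pow(7, Rational(1, 2)))), Rational(1, 2))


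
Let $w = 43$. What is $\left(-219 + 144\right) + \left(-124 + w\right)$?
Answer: $-156$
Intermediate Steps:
$\left(-219 + 144\right) + \left(-124 + w\right) = \left(-219 + 144\right) + \left(-124 + 43\right) = -75 - 81 = -156$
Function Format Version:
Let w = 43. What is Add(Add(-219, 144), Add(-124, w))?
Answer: -156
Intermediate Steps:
Add(Add(-219, 144), Add(-124, w)) = Add(Add(-219, 144), Add(-124, 43)) = Add(-75, -81) = -156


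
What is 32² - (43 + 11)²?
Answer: -1892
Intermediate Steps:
32² - (43 + 11)² = 1024 - 1*54² = 1024 - 1*2916 = 1024 - 2916 = -1892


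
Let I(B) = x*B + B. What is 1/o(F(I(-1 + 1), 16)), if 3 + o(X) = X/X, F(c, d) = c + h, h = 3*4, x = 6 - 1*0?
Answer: -½ ≈ -0.50000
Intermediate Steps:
x = 6 (x = 6 + 0 = 6)
h = 12
I(B) = 7*B (I(B) = 6*B + B = 7*B)
F(c, d) = 12 + c (F(c, d) = c + 12 = 12 + c)
o(X) = -2 (o(X) = -3 + X/X = -3 + 1 = -2)
1/o(F(I(-1 + 1), 16)) = 1/(-2) = -½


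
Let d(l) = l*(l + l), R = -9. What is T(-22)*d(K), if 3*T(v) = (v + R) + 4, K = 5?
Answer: -450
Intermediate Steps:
T(v) = -5/3 + v/3 (T(v) = ((v - 9) + 4)/3 = ((-9 + v) + 4)/3 = (-5 + v)/3 = -5/3 + v/3)
d(l) = 2*l**2 (d(l) = l*(2*l) = 2*l**2)
T(-22)*d(K) = (-5/3 + (1/3)*(-22))*(2*5**2) = (-5/3 - 22/3)*(2*25) = -9*50 = -450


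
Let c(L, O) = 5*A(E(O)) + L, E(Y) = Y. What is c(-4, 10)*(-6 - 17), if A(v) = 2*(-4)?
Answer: 1012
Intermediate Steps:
A(v) = -8
c(L, O) = -40 + L (c(L, O) = 5*(-8) + L = -40 + L)
c(-4, 10)*(-6 - 17) = (-40 - 4)*(-6 - 17) = -44*(-23) = 1012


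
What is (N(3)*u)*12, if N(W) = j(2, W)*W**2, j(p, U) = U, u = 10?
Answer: 3240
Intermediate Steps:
N(W) = W**3 (N(W) = W*W**2 = W**3)
(N(3)*u)*12 = (3**3*10)*12 = (27*10)*12 = 270*12 = 3240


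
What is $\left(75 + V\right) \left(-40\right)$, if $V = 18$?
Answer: $-3720$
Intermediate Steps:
$\left(75 + V\right) \left(-40\right) = \left(75 + 18\right) \left(-40\right) = 93 \left(-40\right) = -3720$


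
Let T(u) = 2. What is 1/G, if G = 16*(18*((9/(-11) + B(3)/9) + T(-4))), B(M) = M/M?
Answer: 11/4096 ≈ 0.0026855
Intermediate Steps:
B(M) = 1
G = 4096/11 (G = 16*(18*((9/(-11) + 1/9) + 2)) = 16*(18*((9*(-1/11) + 1*(⅑)) + 2)) = 16*(18*((-9/11 + ⅑) + 2)) = 16*(18*(-70/99 + 2)) = 16*(18*(128/99)) = 16*(256/11) = 4096/11 ≈ 372.36)
1/G = 1/(4096/11) = 11/4096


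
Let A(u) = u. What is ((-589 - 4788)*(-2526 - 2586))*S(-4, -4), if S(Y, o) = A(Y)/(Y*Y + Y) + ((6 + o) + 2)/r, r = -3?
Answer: -45812040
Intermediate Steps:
S(Y, o) = -8/3 - o/3 + Y/(Y + Y²) (S(Y, o) = Y/(Y*Y + Y) + ((6 + o) + 2)/(-3) = Y/(Y² + Y) + (8 + o)*(-⅓) = Y/(Y + Y²) + (-8/3 - o/3) = -8/3 - o/3 + Y/(Y + Y²))
((-589 - 4788)*(-2526 - 2586))*S(-4, -4) = ((-589 - 4788)*(-2526 - 2586))*((-5 - 1*(-4) - 8*(-4) - 1*(-4)*(-4))/(3*(1 - 4))) = (-5377*(-5112))*((⅓)*(-5 + 4 + 32 - 16)/(-3)) = 27487224*((⅓)*(-⅓)*15) = 27487224*(-5/3) = -45812040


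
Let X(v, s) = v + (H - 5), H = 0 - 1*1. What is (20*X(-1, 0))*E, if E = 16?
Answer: -2240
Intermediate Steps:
H = -1 (H = 0 - 1 = -1)
X(v, s) = -6 + v (X(v, s) = v + (-1 - 5) = v - 6 = -6 + v)
(20*X(-1, 0))*E = (20*(-6 - 1))*16 = (20*(-7))*16 = -140*16 = -2240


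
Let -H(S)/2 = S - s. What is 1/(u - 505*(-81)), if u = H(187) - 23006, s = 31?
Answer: 1/17587 ≈ 5.6860e-5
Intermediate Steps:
H(S) = 62 - 2*S (H(S) = -2*(S - 1*31) = -2*(S - 31) = -2*(-31 + S) = 62 - 2*S)
u = -23318 (u = (62 - 2*187) - 23006 = (62 - 374) - 23006 = -312 - 23006 = -23318)
1/(u - 505*(-81)) = 1/(-23318 - 505*(-81)) = 1/(-23318 + 40905) = 1/17587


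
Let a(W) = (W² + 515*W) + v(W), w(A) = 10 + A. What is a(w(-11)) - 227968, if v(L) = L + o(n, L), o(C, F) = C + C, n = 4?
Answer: -228475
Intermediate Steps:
o(C, F) = 2*C
v(L) = 8 + L (v(L) = L + 2*4 = L + 8 = 8 + L)
a(W) = 8 + W² + 516*W (a(W) = (W² + 515*W) + (8 + W) = 8 + W² + 516*W)
a(w(-11)) - 227968 = (8 + (10 - 11)² + 516*(10 - 11)) - 227968 = (8 + (-1)² + 516*(-1)) - 227968 = (8 + 1 - 516) - 227968 = -507 - 227968 = -228475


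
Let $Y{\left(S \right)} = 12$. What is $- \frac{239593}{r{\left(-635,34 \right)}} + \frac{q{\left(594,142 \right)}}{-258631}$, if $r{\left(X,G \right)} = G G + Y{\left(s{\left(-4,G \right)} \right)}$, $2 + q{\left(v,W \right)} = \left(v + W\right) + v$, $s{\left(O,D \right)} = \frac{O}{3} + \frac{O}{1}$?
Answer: $- \frac{61967728287}{302081008} \approx -205.14$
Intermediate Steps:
$s{\left(O,D \right)} = \frac{4 O}{3}$ ($s{\left(O,D \right)} = O \frac{1}{3} + O 1 = \frac{O}{3} + O = \frac{4 O}{3}$)
$q{\left(v,W \right)} = -2 + W + 2 v$ ($q{\left(v,W \right)} = -2 + \left(\left(v + W\right) + v\right) = -2 + \left(\left(W + v\right) + v\right) = -2 + \left(W + 2 v\right) = -2 + W + 2 v$)
$r{\left(X,G \right)} = 12 + G^{2}$ ($r{\left(X,G \right)} = G G + 12 = G^{2} + 12 = 12 + G^{2}$)
$- \frac{239593}{r{\left(-635,34 \right)}} + \frac{q{\left(594,142 \right)}}{-258631} = - \frac{239593}{12 + 34^{2}} + \frac{-2 + 142 + 2 \cdot 594}{-258631} = - \frac{239593}{12 + 1156} + \left(-2 + 142 + 1188\right) \left(- \frac{1}{258631}\right) = - \frac{239593}{1168} + 1328 \left(- \frac{1}{258631}\right) = \left(-239593\right) \frac{1}{1168} - \frac{1328}{258631} = - \frac{239593}{1168} - \frac{1328}{258631} = - \frac{61967728287}{302081008}$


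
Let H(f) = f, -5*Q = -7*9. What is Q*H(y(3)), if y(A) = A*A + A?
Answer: 756/5 ≈ 151.20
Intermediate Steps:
y(A) = A + A² (y(A) = A² + A = A + A²)
Q = 63/5 (Q = -(-7)*9/5 = -⅕*(-63) = 63/5 ≈ 12.600)
Q*H(y(3)) = 63*(3*(1 + 3))/5 = 63*(3*4)/5 = (63/5)*12 = 756/5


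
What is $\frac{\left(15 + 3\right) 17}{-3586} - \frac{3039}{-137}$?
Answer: $\frac{5427966}{245641} \approx 22.097$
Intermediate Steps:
$\frac{\left(15 + 3\right) 17}{-3586} - \frac{3039}{-137} = 18 \cdot 17 \left(- \frac{1}{3586}\right) - - \frac{3039}{137} = 306 \left(- \frac{1}{3586}\right) + \frac{3039}{137} = - \frac{153}{1793} + \frac{3039}{137} = \frac{5427966}{245641}$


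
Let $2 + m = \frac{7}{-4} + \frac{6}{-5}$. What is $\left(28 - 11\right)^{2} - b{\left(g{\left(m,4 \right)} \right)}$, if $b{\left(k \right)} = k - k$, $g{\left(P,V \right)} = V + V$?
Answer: $289$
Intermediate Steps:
$m = - \frac{99}{20}$ ($m = -2 + \left(\frac{7}{-4} + \frac{6}{-5}\right) = -2 + \left(7 \left(- \frac{1}{4}\right) + 6 \left(- \frac{1}{5}\right)\right) = -2 - \frac{59}{20} = - \frac{99}{20} \approx -4.95$)
$g{\left(P,V \right)} = 2 V$
$b{\left(k \right)} = 0$
$\left(28 - 11\right)^{2} - b{\left(g{\left(m,4 \right)} \right)} = \left(28 - 11\right)^{2} - 0 = 17^{2} + 0 = 289 + 0 = 289$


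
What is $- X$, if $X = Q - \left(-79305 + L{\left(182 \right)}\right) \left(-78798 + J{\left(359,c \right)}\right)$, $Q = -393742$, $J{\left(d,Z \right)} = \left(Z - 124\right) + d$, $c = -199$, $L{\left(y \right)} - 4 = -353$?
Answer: $6274102090$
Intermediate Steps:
$L{\left(y \right)} = -349$ ($L{\left(y \right)} = 4 - 353 = -349$)
$J{\left(d,Z \right)} = -124 + Z + d$ ($J{\left(d,Z \right)} = \left(-124 + Z\right) + d = -124 + Z + d$)
$X = -6274102090$ ($X = -393742 - \left(-79305 - 349\right) \left(-78798 - -36\right) = -393742 - - 79654 \left(-78798 + 36\right) = -393742 - \left(-79654\right) \left(-78762\right) = -393742 - 6273708348 = -6274102090$)
$- X = \left(-1\right) \left(-6274102090\right) = 6274102090$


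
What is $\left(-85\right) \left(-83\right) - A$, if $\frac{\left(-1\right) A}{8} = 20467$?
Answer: $170791$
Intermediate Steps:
$A = -163736$ ($A = \left(-8\right) 20467 = -163736$)
$\left(-85\right) \left(-83\right) - A = \left(-85\right) \left(-83\right) - -163736 = 7055 + 163736 = 170791$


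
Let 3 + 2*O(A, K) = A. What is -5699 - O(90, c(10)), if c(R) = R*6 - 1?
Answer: -11485/2 ≈ -5742.5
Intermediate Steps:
c(R) = -1 + 6*R (c(R) = 6*R - 1 = -1 + 6*R)
O(A, K) = -3/2 + A/2
-5699 - O(90, c(10)) = -5699 - (-3/2 + (1/2)*90) = -5699 - (-3/2 + 45) = -5699 - 1*87/2 = -5699 - 87/2 = -11485/2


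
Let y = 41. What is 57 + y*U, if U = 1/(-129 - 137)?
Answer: 15121/266 ≈ 56.846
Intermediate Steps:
U = -1/266 (U = 1/(-266) = -1/266 ≈ -0.0037594)
57 + y*U = 57 + 41*(-1/266) = 57 - 41/266 = 15121/266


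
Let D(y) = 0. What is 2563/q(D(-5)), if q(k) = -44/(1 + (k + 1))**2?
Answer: -233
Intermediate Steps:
q(k) = -44/(2 + k)**2 (q(k) = -44/(1 + (1 + k))**2 = -44/(2 + k)**2)
2563/q(D(-5)) = 2563/((-44/(2 + 0)**2)) = 2563/((-44/2**2)) = 2563/((-44*1/4)) = 2563/(-11) = 2563*(-1/11) = -233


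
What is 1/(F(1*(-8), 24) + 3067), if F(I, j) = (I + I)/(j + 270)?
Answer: 147/450841 ≈ 0.00032606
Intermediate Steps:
F(I, j) = 2*I/(270 + j) (F(I, j) = (2*I)/(270 + j) = 2*I/(270 + j))
1/(F(1*(-8), 24) + 3067) = 1/(2*(1*(-8))/(270 + 24) + 3067) = 1/(2*(-8)/294 + 3067) = 1/(2*(-8)*(1/294) + 3067) = 1/(-8/147 + 3067) = 1/(450841/147) = 147/450841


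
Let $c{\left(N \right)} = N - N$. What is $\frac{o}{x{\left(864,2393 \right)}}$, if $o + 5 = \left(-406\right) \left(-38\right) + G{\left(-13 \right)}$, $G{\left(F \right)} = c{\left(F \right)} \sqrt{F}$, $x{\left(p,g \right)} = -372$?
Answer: $- \frac{5141}{124} \approx -41.46$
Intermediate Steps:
$c{\left(N \right)} = 0$
$G{\left(F \right)} = 0$ ($G{\left(F \right)} = 0 \sqrt{F} = 0$)
$o = 15423$ ($o = -5 + \left(\left(-406\right) \left(-38\right) + 0\right) = -5 + \left(15428 + 0\right) = -5 + 15428 = 15423$)
$\frac{o}{x{\left(864,2393 \right)}} = \frac{15423}{-372} = 15423 \left(- \frac{1}{372}\right) = - \frac{5141}{124}$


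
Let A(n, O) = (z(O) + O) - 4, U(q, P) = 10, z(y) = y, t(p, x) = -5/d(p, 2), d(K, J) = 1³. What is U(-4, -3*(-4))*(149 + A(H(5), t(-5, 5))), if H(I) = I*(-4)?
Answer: 1350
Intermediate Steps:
d(K, J) = 1
t(p, x) = -5 (t(p, x) = -5/1 = -5*1 = -5)
H(I) = -4*I
A(n, O) = -4 + 2*O (A(n, O) = (O + O) - 4 = 2*O - 4 = -4 + 2*O)
U(-4, -3*(-4))*(149 + A(H(5), t(-5, 5))) = 10*(149 + (-4 + 2*(-5))) = 10*(149 + (-4 - 10)) = 10*(149 - 14) = 10*135 = 1350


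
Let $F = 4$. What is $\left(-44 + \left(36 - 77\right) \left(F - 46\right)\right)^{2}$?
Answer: $2815684$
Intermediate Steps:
$\left(-44 + \left(36 - 77\right) \left(F - 46\right)\right)^{2} = \left(-44 + \left(36 - 77\right) \left(4 - 46\right)\right)^{2} = \left(-44 - -1722\right)^{2} = \left(-44 + 1722\right)^{2} = 1678^{2} = 2815684$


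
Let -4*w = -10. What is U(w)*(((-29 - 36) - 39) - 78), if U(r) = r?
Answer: -455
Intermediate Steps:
w = 5/2 (w = -1/4*(-10) = 5/2 ≈ 2.5000)
U(w)*(((-29 - 36) - 39) - 78) = 5*(((-29 - 36) - 39) - 78)/2 = 5*((-65 - 39) - 78)/2 = 5*(-104 - 78)/2 = (5/2)*(-182) = -455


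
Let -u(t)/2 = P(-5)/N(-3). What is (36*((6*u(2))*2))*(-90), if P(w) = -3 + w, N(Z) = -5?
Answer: 124416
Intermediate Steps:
u(t) = -16/5 (u(t) = -2*(-3 - 5)/(-5) = -(-16)*(-1)/5 = -2*8/5 = -16/5)
(36*((6*u(2))*2))*(-90) = (36*((6*(-16/5))*2))*(-90) = (36*(-96/5*2))*(-90) = (36*(-192/5))*(-90) = -6912/5*(-90) = 124416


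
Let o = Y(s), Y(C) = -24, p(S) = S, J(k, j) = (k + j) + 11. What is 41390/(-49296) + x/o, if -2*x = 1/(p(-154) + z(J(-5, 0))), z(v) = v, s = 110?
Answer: -2042249/2431936 ≈ -0.83976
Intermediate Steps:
J(k, j) = 11 + j + k (J(k, j) = (j + k) + 11 = 11 + j + k)
x = 1/296 (x = -1/(2*(-154 + (11 + 0 - 5))) = -1/(2*(-154 + 6)) = -½/(-148) = -½*(-1/148) = 1/296 ≈ 0.0033784)
o = -24
41390/(-49296) + x/o = 41390/(-49296) + (1/296)/(-24) = 41390*(-1/49296) + (1/296)*(-1/24) = -20695/24648 - 1/7104 = -2042249/2431936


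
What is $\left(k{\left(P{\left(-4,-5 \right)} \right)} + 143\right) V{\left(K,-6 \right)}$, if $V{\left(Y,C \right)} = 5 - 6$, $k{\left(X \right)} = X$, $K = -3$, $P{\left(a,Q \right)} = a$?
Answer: $-139$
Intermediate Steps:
$V{\left(Y,C \right)} = -1$ ($V{\left(Y,C \right)} = 5 - 6 = -1$)
$\left(k{\left(P{\left(-4,-5 \right)} \right)} + 143\right) V{\left(K,-6 \right)} = \left(-4 + 143\right) \left(-1\right) = 139 \left(-1\right) = -139$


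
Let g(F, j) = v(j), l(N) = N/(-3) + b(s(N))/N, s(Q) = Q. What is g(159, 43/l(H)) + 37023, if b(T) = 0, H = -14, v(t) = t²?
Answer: 7273149/196 ≈ 37108.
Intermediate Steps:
l(N) = -N/3 (l(N) = N/(-3) + 0/N = N*(-⅓) + 0 = -N/3 + 0 = -N/3)
g(F, j) = j²
g(159, 43/l(H)) + 37023 = (43/((-⅓*(-14))))² + 37023 = (43/(14/3))² + 37023 = (43*(3/14))² + 37023 = (129/14)² + 37023 = 16641/196 + 37023 = 7273149/196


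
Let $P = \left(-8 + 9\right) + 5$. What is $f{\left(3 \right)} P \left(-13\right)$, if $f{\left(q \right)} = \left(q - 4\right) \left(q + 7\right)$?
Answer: $780$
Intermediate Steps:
$P = 6$ ($P = 1 + 5 = 6$)
$f{\left(q \right)} = \left(-4 + q\right) \left(7 + q\right)$
$f{\left(3 \right)} P \left(-13\right) = \left(-28 + 3^{2} + 3 \cdot 3\right) 6 \left(-13\right) = \left(-28 + 9 + 9\right) 6 \left(-13\right) = \left(-10\right) 6 \left(-13\right) = \left(-60\right) \left(-13\right) = 780$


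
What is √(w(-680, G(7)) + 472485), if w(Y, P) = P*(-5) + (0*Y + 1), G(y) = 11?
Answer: √472431 ≈ 687.34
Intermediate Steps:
w(Y, P) = 1 - 5*P (w(Y, P) = -5*P + (0 + 1) = -5*P + 1 = 1 - 5*P)
√(w(-680, G(7)) + 472485) = √((1 - 5*11) + 472485) = √((1 - 55) + 472485) = √(-54 + 472485) = √472431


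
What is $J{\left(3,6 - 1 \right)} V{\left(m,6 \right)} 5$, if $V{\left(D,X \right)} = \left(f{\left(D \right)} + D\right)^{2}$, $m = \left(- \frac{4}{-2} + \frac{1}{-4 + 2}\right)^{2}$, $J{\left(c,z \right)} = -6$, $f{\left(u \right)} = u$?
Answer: $- \frac{1215}{2} \approx -607.5$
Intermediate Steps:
$m = \frac{9}{4}$ ($m = \left(\left(-4\right) \left(- \frac{1}{2}\right) + \frac{1}{-2}\right)^{2} = \left(2 - \frac{1}{2}\right)^{2} = \left(\frac{3}{2}\right)^{2} = \frac{9}{4} \approx 2.25$)
$V{\left(D,X \right)} = 4 D^{2}$ ($V{\left(D,X \right)} = \left(D + D\right)^{2} = \left(2 D\right)^{2} = 4 D^{2}$)
$J{\left(3,6 - 1 \right)} V{\left(m,6 \right)} 5 = - 6 \cdot 4 \left(\frac{9}{4}\right)^{2} \cdot 5 = - 6 \cdot 4 \cdot \frac{81}{16} \cdot 5 = - 6 \cdot \frac{81}{4} \cdot 5 = \left(-6\right) \frac{405}{4} = - \frac{1215}{2}$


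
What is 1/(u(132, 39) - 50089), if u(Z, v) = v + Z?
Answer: -1/49918 ≈ -2.0033e-5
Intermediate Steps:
u(Z, v) = Z + v
1/(u(132, 39) - 50089) = 1/((132 + 39) - 50089) = 1/(171 - 50089) = 1/(-49918) = -1/49918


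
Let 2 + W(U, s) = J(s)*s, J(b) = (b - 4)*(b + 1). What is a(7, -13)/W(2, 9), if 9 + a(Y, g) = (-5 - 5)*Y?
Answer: -79/448 ≈ -0.17634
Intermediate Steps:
J(b) = (1 + b)*(-4 + b) (J(b) = (-4 + b)*(1 + b) = (1 + b)*(-4 + b))
W(U, s) = -2 + s*(-4 + s**2 - 3*s) (W(U, s) = -2 + (-4 + s**2 - 3*s)*s = -2 + s*(-4 + s**2 - 3*s))
a(Y, g) = -9 - 10*Y (a(Y, g) = -9 + (-5 - 5)*Y = -9 - 10*Y)
a(7, -13)/W(2, 9) = (-9 - 10*7)/(-2 - 1*9*(4 - 1*9**2 + 3*9)) = (-9 - 70)/(-2 - 1*9*(4 - 1*81 + 27)) = -79/(-2 - 1*9*(4 - 81 + 27)) = -79/(-2 - 1*9*(-50)) = -79/(-2 + 450) = -79/448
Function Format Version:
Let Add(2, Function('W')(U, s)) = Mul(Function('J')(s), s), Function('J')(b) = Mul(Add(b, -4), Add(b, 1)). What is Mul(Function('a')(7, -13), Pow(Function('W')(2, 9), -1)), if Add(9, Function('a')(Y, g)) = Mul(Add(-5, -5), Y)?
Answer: Rational(-79, 448) ≈ -0.17634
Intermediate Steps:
Function('J')(b) = Mul(Add(1, b), Add(-4, b)) (Function('J')(b) = Mul(Add(-4, b), Add(1, b)) = Mul(Add(1, b), Add(-4, b)))
Function('W')(U, s) = Add(-2, Mul(s, Add(-4, Pow(s, 2), Mul(-3, s)))) (Function('W')(U, s) = Add(-2, Mul(Add(-4, Pow(s, 2), Mul(-3, s)), s)) = Add(-2, Mul(s, Add(-4, Pow(s, 2), Mul(-3, s)))))
Function('a')(Y, g) = Add(-9, Mul(-10, Y)) (Function('a')(Y, g) = Add(-9, Mul(Add(-5, -5), Y)) = Add(-9, Mul(-10, Y)))
Mul(Function('a')(7, -13), Pow(Function('W')(2, 9), -1)) = Mul(Add(-9, Mul(-10, 7)), Pow(Add(-2, Mul(-1, 9, Add(4, Mul(-1, Pow(9, 2)), Mul(3, 9)))), -1)) = Mul(Add(-9, -70), Pow(Add(-2, Mul(-1, 9, Add(4, Mul(-1, 81), 27))), -1)) = Mul(-79, Pow(Add(-2, Mul(-1, 9, Add(4, -81, 27))), -1)) = Mul(-79, Pow(Add(-2, Mul(-1, 9, -50)), -1)) = Mul(-79, Pow(Add(-2, 450), -1)) = Mul(-79, Pow(448, -1)) = Mul(-79, Rational(1, 448)) = Rational(-79, 448)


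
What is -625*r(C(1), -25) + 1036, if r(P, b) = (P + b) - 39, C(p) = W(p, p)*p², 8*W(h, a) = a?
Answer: 327663/8 ≈ 40958.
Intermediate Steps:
W(h, a) = a/8
C(p) = p³/8 (C(p) = (p/8)*p² = p³/8)
r(P, b) = -39 + P + b
-625*r(C(1), -25) + 1036 = -625*(-39 + (⅛)*1³ - 25) + 1036 = -625*(-39 + (⅛)*1 - 25) + 1036 = -625*(-39 + ⅛ - 25) + 1036 = -625*(-511/8) + 1036 = 319375/8 + 1036 = 327663/8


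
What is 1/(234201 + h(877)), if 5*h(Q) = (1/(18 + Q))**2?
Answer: 4005125/938004280126 ≈ 4.2698e-6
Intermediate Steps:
h(Q) = 1/(5*(18 + Q)**2) (h(Q) = (1/(18 + Q))**2/5 = 1/(5*(18 + Q)**2))
1/(234201 + h(877)) = 1/(234201 + 1/(5*(18 + 877)**2)) = 1/(234201 + (1/5)/895**2) = 1/(234201 + (1/5)*(1/801025)) = 1/(234201 + 1/4005125) = 1/(938004280126/4005125) = 4005125/938004280126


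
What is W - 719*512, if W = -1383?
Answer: -369511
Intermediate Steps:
W - 719*512 = -1383 - 719*512 = -1383 - 368128 = -369511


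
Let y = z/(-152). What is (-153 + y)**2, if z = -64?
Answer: 8404201/361 ≈ 23280.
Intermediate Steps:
y = 8/19 (y = -64/(-152) = -64*(-1/152) = 8/19 ≈ 0.42105)
(-153 + y)**2 = (-153 + 8/19)**2 = (-2899/19)**2 = 8404201/361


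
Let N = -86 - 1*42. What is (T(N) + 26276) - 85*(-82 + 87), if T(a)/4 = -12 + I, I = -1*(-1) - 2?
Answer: 25799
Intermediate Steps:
I = -1 (I = 1 - 2 = -1)
N = -128 (N = -86 - 42 = -128)
T(a) = -52 (T(a) = 4*(-12 - 1) = 4*(-13) = -52)
(T(N) + 26276) - 85*(-82 + 87) = (-52 + 26276) - 85*(-82 + 87) = 26224 - 85*5 = 26224 - 425 = 25799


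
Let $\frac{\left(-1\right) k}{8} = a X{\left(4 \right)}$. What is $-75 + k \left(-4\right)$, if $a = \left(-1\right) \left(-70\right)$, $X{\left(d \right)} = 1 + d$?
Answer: $11125$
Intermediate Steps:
$a = 70$
$k = -2800$ ($k = - 8 \cdot 70 \left(1 + 4\right) = - 8 \cdot 70 \cdot 5 = \left(-8\right) 350 = -2800$)
$-75 + k \left(-4\right) = -75 - -11200 = -75 + 11200 = 11125$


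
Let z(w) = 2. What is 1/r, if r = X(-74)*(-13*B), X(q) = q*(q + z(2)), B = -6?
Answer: 1/415584 ≈ 2.4063e-6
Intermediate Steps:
X(q) = q*(2 + q) (X(q) = q*(q + 2) = q*(2 + q))
r = 415584 (r = (-74*(2 - 74))*(-13*(-6)) = -74*(-72)*78 = 5328*78 = 415584)
1/r = 1/415584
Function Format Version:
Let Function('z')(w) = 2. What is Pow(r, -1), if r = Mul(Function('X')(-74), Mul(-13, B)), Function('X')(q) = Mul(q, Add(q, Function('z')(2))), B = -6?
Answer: Rational(1, 415584) ≈ 2.4063e-6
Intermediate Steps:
Function('X')(q) = Mul(q, Add(2, q)) (Function('X')(q) = Mul(q, Add(q, 2)) = Mul(q, Add(2, q)))
r = 415584 (r = Mul(Mul(-74, Add(2, -74)), Mul(-13, -6)) = Mul(Mul(-74, -72), 78) = Mul(5328, 78) = 415584)
Pow(r, -1) = Pow(415584, -1) = Rational(1, 415584)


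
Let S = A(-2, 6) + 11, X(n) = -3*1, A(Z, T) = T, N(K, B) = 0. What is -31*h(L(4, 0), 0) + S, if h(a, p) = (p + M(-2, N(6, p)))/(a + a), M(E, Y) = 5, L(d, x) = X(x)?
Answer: 257/6 ≈ 42.833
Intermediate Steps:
X(n) = -3
L(d, x) = -3
h(a, p) = (5 + p)/(2*a) (h(a, p) = (p + 5)/(a + a) = (5 + p)/((2*a)) = (5 + p)*(1/(2*a)) = (5 + p)/(2*a))
S = 17 (S = 6 + 11 = 17)
-31*h(L(4, 0), 0) + S = -31*(5 + 0)/(2*(-3)) + 17 = -31*(-1)*5/(2*3) + 17 = -31*(-⅚) + 17 = 155/6 + 17 = 257/6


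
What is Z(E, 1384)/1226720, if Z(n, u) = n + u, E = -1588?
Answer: -3/18040 ≈ -0.00016630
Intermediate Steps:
Z(E, 1384)/1226720 = (-1588 + 1384)/1226720 = -204*1/1226720 = -3/18040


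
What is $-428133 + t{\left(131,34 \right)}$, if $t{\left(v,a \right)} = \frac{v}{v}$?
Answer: $-428132$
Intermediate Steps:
$t{\left(v,a \right)} = 1$
$-428133 + t{\left(131,34 \right)} = -428133 + 1 = -428132$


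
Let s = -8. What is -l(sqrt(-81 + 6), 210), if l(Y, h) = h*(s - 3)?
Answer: 2310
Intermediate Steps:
l(Y, h) = -11*h (l(Y, h) = h*(-8 - 3) = h*(-11) = -11*h)
-l(sqrt(-81 + 6), 210) = -(-11)*210 = -1*(-2310) = 2310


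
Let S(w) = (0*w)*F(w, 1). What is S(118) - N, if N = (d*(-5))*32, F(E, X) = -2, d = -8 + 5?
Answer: -480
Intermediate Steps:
d = -3
S(w) = 0 (S(w) = (0*w)*(-2) = 0*(-2) = 0)
N = 480 (N = -3*(-5)*32 = 15*32 = 480)
S(118) - N = 0 - 1*480 = 0 - 480 = -480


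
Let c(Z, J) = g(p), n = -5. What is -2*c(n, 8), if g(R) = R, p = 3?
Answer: -6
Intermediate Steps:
c(Z, J) = 3
-2*c(n, 8) = -2*3 = -6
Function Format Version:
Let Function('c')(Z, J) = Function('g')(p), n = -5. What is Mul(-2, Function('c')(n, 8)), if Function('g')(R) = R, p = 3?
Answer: -6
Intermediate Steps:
Function('c')(Z, J) = 3
Mul(-2, Function('c')(n, 8)) = Mul(-2, 3) = -6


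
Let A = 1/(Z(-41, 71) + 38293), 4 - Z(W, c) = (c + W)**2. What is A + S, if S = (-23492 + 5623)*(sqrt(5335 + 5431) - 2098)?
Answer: 1401982191315/37397 - 17869*sqrt(10766) ≈ 3.5635e+7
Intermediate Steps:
Z(W, c) = 4 - (W + c)**2 (Z(W, c) = 4 - (c + W)**2 = 4 - (W + c)**2)
S = 37489162 - 17869*sqrt(10766) (S = -17869*(sqrt(10766) - 2098) = -17869*(-2098 + sqrt(10766)) = 37489162 - 17869*sqrt(10766) ≈ 3.5635e+7)
A = 1/37397 (A = 1/((4 - (-41 + 71)**2) + 38293) = 1/((4 - 1*30**2) + 38293) = 1/((4 - 1*900) + 38293) = 1/((4 - 900) + 38293) = 1/(-896 + 38293) = 1/37397 ≈ 2.6740e-5)
A + S = 1/37397 + (37489162 - 17869*sqrt(10766)) = 1401982191315/37397 - 17869*sqrt(10766)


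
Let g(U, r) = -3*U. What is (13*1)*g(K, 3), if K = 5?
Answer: -195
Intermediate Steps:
(13*1)*g(K, 3) = (13*1)*(-3*5) = 13*(-15) = -195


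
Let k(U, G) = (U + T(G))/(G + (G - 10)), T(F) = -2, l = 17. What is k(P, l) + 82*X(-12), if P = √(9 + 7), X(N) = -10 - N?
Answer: 1969/12 ≈ 164.08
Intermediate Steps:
P = 4 (P = √16 = 4)
k(U, G) = (-2 + U)/(-10 + 2*G) (k(U, G) = (U - 2)/(G + (G - 10)) = (-2 + U)/(G + (-10 + G)) = (-2 + U)/(-10 + 2*G))
k(P, l) + 82*X(-12) = (-2 + 4)/(2*(-5 + 17)) + 82*(-10 - 1*(-12)) = (½)*2/12 + 82*(-10 + 12) = (½)*(1/12)*2 + 82*2 = 1/12 + 164 = 1969/12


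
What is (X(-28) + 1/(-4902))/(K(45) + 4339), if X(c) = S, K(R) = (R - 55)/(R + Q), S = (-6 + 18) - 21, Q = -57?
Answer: -44119/21273863 ≈ -0.0020739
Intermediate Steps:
S = -9 (S = 12 - 21 = -9)
K(R) = (-55 + R)/(-57 + R) (K(R) = (R - 55)/(R - 57) = (-55 + R)/(-57 + R))
X(c) = -9
(X(-28) + 1/(-4902))/(K(45) + 4339) = (-9 + 1/(-4902))/((-55 + 45)/(-57 + 45) + 4339) = (-9 - 1/4902)/(-10/(-12) + 4339) = -44119/(4902*(-1/12*(-10) + 4339)) = -44119/(4902*(⅚ + 4339)) = -44119/(4902*26039/6) = -44119/4902*6/26039 = -44119/21273863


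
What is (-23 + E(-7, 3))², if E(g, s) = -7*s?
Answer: 1936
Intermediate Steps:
(-23 + E(-7, 3))² = (-23 - 7*3)² = (-23 - 21)² = (-44)² = 1936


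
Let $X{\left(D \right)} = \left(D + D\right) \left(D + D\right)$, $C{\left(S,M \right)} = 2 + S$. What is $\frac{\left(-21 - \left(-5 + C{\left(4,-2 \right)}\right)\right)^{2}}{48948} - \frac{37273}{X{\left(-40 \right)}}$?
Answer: $- \frac{455335301}{78316800} \approx -5.814$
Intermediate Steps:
$X{\left(D \right)} = 4 D^{2}$ ($X{\left(D \right)} = 2 D 2 D = 4 D^{2}$)
$\frac{\left(-21 - \left(-5 + C{\left(4,-2 \right)}\right)\right)^{2}}{48948} - \frac{37273}{X{\left(-40 \right)}} = \frac{\left(-21 - \left(-5 + \left(2 + 4\right)\right)\right)^{2}}{48948} - \frac{37273}{4 \left(-40\right)^{2}} = \left(-21 - \left(-5 + 6\right)\right)^{2} \cdot \frac{1}{48948} - \frac{37273}{4 \cdot 1600} = \left(-21 - 1\right)^{2} \cdot \frac{1}{48948} - \frac{37273}{6400} = \left(-22\right)^{2} \cdot \frac{1}{48948} - \frac{37273}{6400} = 484 \cdot \frac{1}{48948} - \frac{37273}{6400} = \frac{121}{12237} - \frac{37273}{6400} = - \frac{455335301}{78316800}$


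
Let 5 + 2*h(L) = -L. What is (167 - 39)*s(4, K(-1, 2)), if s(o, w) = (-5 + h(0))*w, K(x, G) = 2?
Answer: -1920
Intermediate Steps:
h(L) = -5/2 - L/2 (h(L) = -5/2 + (-L)/2 = -5/2 - L/2)
s(o, w) = -15*w/2 (s(o, w) = (-5 + (-5/2 - ½*0))*w = (-5 + (-5/2 + 0))*w = (-5 - 5/2)*w = -15*w/2)
(167 - 39)*s(4, K(-1, 2)) = (167 - 39)*(-15/2*2) = 128*(-15) = -1920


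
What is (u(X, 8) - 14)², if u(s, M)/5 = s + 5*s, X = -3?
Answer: 10816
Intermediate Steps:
u(s, M) = 30*s (u(s, M) = 5*(s + 5*s) = 5*(6*s) = 30*s)
(u(X, 8) - 14)² = (30*(-3) - 14)² = (-90 - 14)² = (-104)² = 10816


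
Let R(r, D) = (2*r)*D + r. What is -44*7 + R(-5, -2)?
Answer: -293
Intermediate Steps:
R(r, D) = r + 2*D*r (R(r, D) = 2*D*r + r = r + 2*D*r)
-44*7 + R(-5, -2) = -44*7 - 5*(1 + 2*(-2)) = -308 - 5*(1 - 4) = -308 - 5*(-3) = -308 + 15 = -293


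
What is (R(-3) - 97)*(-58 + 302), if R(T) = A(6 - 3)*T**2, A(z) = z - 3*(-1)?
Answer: -10492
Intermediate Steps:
A(z) = 3 + z (A(z) = z + 3 = 3 + z)
R(T) = 6*T**2 (R(T) = (3 + (6 - 3))*T**2 = (3 + 3)*T**2 = 6*T**2)
(R(-3) - 97)*(-58 + 302) = (6*(-3)**2 - 97)*(-58 + 302) = (6*9 - 97)*244 = (54 - 97)*244 = -43*244 = -10492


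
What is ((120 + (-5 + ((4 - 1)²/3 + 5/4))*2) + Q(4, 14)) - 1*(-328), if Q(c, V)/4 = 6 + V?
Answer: 1053/2 ≈ 526.50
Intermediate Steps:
Q(c, V) = 24 + 4*V (Q(c, V) = 4*(6 + V) = 24 + 4*V)
((120 + (-5 + ((4 - 1)²/3 + 5/4))*2) + Q(4, 14)) - 1*(-328) = ((120 + (-5 + ((4 - 1)²/3 + 5/4))*2) + (24 + 4*14)) - 1*(-328) = ((120 + (-5 + (3²*(⅓) + 5*(¼)))*2) + (24 + 56)) + 328 = ((120 + (-5 + (9*(⅓) + 5/4))*2) + 80) + 328 = ((120 + (-5 + (3 + 5/4))*2) + 80) + 328 = ((120 + (-5 + 17/4)*2) + 80) + 328 = ((120 - ¾*2) + 80) + 328 = ((120 - 3/2) + 80) + 328 = (237/2 + 80) + 328 = 397/2 + 328 = 1053/2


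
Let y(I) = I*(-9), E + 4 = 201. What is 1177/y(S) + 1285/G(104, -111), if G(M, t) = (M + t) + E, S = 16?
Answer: -3859/2736 ≈ -1.4105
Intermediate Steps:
E = 197 (E = -4 + 201 = 197)
y(I) = -9*I
G(M, t) = 197 + M + t (G(M, t) = (M + t) + 197 = 197 + M + t)
1177/y(S) + 1285/G(104, -111) = 1177/((-9*16)) + 1285/(197 + 104 - 111) = 1177/(-144) + 1285/190 = 1177*(-1/144) + 1285*(1/190) = -1177/144 + 257/38 = -3859/2736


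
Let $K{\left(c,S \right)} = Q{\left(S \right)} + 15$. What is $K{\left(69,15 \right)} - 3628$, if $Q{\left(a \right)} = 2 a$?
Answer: $-3583$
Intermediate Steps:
$K{\left(c,S \right)} = 15 + 2 S$ ($K{\left(c,S \right)} = 2 S + 15 = 15 + 2 S$)
$K{\left(69,15 \right)} - 3628 = \left(15 + 2 \cdot 15\right) - 3628 = \left(15 + 30\right) - 3628 = 45 - 3628 = -3583$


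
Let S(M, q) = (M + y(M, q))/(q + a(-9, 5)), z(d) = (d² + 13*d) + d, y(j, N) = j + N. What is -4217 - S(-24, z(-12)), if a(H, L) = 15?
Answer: -4225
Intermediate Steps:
y(j, N) = N + j
z(d) = d² + 14*d
S(M, q) = (q + 2*M)/(15 + q) (S(M, q) = (M + (q + M))/(q + 15) = (M + (M + q))/(15 + q) = (q + 2*M)/(15 + q))
-4217 - S(-24, z(-12)) = -4217 - (-12*(14 - 12) + 2*(-24))/(15 - 12*(14 - 12)) = -4217 - (-12*2 - 48)/(15 - 12*2) = -4217 - (-24 - 48)/(15 - 24) = -4217 - (-72)/(-9) = -4217 - (-1)*(-72)/9 = -4217 - 1*8 = -4217 - 8 = -4225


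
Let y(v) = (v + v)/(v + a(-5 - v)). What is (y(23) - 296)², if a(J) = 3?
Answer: 14630625/169 ≈ 86572.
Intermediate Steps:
y(v) = 2*v/(3 + v) (y(v) = (v + v)/(v + 3) = (2*v)/(3 + v) = 2*v/(3 + v))
(y(23) - 296)² = (2*23/(3 + 23) - 296)² = (2*23/26 - 296)² = (2*23*(1/26) - 296)² = (23/13 - 296)² = (-3825/13)² = 14630625/169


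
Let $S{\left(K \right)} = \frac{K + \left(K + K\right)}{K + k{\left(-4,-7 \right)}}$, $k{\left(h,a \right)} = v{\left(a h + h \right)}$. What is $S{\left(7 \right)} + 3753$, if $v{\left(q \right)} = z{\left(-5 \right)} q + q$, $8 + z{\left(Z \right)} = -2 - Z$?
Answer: $\frac{333996}{89} \approx 3752.8$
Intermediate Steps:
$z{\left(Z \right)} = -10 - Z$ ($z{\left(Z \right)} = -8 - \left(2 + Z\right) = -10 - Z$)
$v{\left(q \right)} = - 4 q$ ($v{\left(q \right)} = \left(-10 - -5\right) q + q = \left(-10 + 5\right) q + q = - 5 q + q = - 4 q$)
$k{\left(h,a \right)} = - 4 h - 4 a h$ ($k{\left(h,a \right)} = - 4 \left(a h + h\right) = - 4 \left(h + a h\right) = - 4 h - 4 a h$)
$S{\left(K \right)} = \frac{3 K}{-96 + K}$ ($S{\left(K \right)} = \frac{K + \left(K + K\right)}{K - - 16 \left(1 - 7\right)} = \frac{K + 2 K}{K - \left(-16\right) \left(-6\right)} = \frac{3 K}{K - 96} = \frac{3 K}{-96 + K}$)
$S{\left(7 \right)} + 3753 = 3 \cdot 7 \frac{1}{-96 + 7} + 3753 = 3 \cdot 7 \frac{1}{-89} + 3753 = 3 \cdot 7 \left(- \frac{1}{89}\right) + 3753 = - \frac{21}{89} + 3753 = \frac{333996}{89}$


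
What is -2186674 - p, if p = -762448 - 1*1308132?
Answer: -116094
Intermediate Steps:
p = -2070580 (p = -762448 - 1308132 = -2070580)
-2186674 - p = -2186674 - 1*(-2070580) = -2186674 + 2070580 = -116094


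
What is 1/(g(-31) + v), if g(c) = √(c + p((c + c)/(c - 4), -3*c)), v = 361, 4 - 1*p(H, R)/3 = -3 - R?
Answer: 361/130052 - √269/130052 ≈ 0.0026497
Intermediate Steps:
p(H, R) = 21 + 3*R (p(H, R) = 12 - 3*(-3 - R) = 12 + (9 + 3*R) = 21 + 3*R)
g(c) = √(21 - 8*c) (g(c) = √(c + (21 + 3*(-3*c))) = √(c + (21 - 9*c)) = √(21 - 8*c))
1/(g(-31) + v) = 1/(√(21 - 8*(-31)) + 361) = 1/(√(21 + 248) + 361) = 1/(√269 + 361) = 1/(361 + √269)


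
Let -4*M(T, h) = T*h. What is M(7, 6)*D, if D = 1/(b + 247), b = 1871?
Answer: -7/1412 ≈ -0.0049575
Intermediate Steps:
M(T, h) = -T*h/4
D = 1/2118 (D = 1/(1871 + 247) = 1/2118 ≈ 0.00047214)
M(7, 6)*D = -¼*7*6*(1/2118) = -21/2*1/2118 = -7/1412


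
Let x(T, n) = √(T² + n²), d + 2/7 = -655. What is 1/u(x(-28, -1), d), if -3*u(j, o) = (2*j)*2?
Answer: -3*√785/3140 ≈ -0.026769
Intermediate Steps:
d = -4587/7 (d = -2/7 - 655 = -4587/7 ≈ -655.29)
u(j, o) = -4*j/3 (u(j, o) = -2*j*2/3 = -4*j/3)
1/u(x(-28, -1), d) = 1/(-4*√((-28)² + (-1)²)/3) = 1/(-4*√(784 + 1)/3) = 1/(-4*√785/3) = -3*√785/3140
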